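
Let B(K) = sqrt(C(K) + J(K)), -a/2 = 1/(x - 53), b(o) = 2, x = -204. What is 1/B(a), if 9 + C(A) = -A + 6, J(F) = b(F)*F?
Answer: -I*sqrt(197633)/769 ≈ -0.5781*I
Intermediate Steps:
a = 2/257 (a = -2/(-204 - 53) = -2/(-257) = -2*(-1/257) = 2/257 ≈ 0.0077821)
J(F) = 2*F
C(A) = -3 - A (C(A) = -9 + (-A + 6) = -9 + (6 - A) = -3 - A)
B(K) = sqrt(-3 + K) (B(K) = sqrt((-3 - K) + 2*K) = sqrt(-3 + K))
1/B(a) = 1/(sqrt(-3 + 2/257)) = 1/(sqrt(-769/257)) = 1/(I*sqrt(197633)/257) = -I*sqrt(197633)/769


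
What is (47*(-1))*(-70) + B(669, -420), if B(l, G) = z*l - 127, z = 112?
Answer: 78091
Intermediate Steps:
B(l, G) = -127 + 112*l (B(l, G) = 112*l - 127 = -127 + 112*l)
(47*(-1))*(-70) + B(669, -420) = (47*(-1))*(-70) + (-127 + 112*669) = -47*(-70) + (-127 + 74928) = 3290 + 74801 = 78091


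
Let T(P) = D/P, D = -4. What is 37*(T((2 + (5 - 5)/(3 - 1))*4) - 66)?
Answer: -4921/2 ≈ -2460.5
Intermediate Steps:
T(P) = -4/P
37*(T((2 + (5 - 5)/(3 - 1))*4) - 66) = 37*(-4*1/(4*(2 + (5 - 5)/(3 - 1))) - 66) = 37*(-4*1/(4*(2 + 0/2)) - 66) = 37*(-4*1/(4*(2 + 0*(½))) - 66) = 37*(-4*1/(4*(2 + 0)) - 66) = 37*(-4/(2*4) - 66) = 37*(-4/8 - 66) = 37*(-4*⅛ - 66) = 37*(-½ - 66) = 37*(-133/2) = -4921/2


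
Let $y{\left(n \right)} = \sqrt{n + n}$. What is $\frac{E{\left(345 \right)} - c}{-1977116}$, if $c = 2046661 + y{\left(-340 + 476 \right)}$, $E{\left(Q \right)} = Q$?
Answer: $\frac{511579}{494279} + \frac{\sqrt{17}}{494279} \approx 1.035$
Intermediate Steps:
$y{\left(n \right)} = \sqrt{2} \sqrt{n}$ ($y{\left(n \right)} = \sqrt{2 n} = \sqrt{2} \sqrt{n}$)
$c = 2046661 + 4 \sqrt{17}$ ($c = 2046661 + \sqrt{2} \sqrt{-340 + 476} = 2046661 + \sqrt{2} \sqrt{136} = 2046661 + \sqrt{2} \cdot 2 \sqrt{34} = 2046661 + 4 \sqrt{17} \approx 2.0467 \cdot 10^{6}$)
$\frac{E{\left(345 \right)} - c}{-1977116} = \frac{345 - \left(2046661 + 4 \sqrt{17}\right)}{-1977116} = \left(345 - \left(2046661 + 4 \sqrt{17}\right)\right) \left(- \frac{1}{1977116}\right) = \left(-2046316 - 4 \sqrt{17}\right) \left(- \frac{1}{1977116}\right) = \frac{511579}{494279} + \frac{\sqrt{17}}{494279}$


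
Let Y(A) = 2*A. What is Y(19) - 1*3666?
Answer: -3628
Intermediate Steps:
Y(19) - 1*3666 = 2*19 - 1*3666 = 38 - 3666 = -3628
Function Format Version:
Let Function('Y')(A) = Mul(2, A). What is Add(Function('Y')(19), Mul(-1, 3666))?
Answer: -3628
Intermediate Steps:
Add(Function('Y')(19), Mul(-1, 3666)) = Add(Mul(2, 19), Mul(-1, 3666)) = Add(38, -3666) = -3628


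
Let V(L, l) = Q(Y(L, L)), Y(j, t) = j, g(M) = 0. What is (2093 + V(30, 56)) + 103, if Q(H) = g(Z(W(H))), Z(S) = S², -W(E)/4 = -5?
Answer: 2196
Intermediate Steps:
W(E) = 20 (W(E) = -4*(-5) = 20)
Q(H) = 0
V(L, l) = 0
(2093 + V(30, 56)) + 103 = (2093 + 0) + 103 = 2093 + 103 = 2196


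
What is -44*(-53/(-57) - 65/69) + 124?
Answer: 163268/1311 ≈ 124.54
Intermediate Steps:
-44*(-53/(-57) - 65/69) + 124 = -44*(-53*(-1/57) - 65*1/69) + 124 = -44*(53/57 - 65/69) + 124 = -44*(-16/1311) + 124 = 704/1311 + 124 = 163268/1311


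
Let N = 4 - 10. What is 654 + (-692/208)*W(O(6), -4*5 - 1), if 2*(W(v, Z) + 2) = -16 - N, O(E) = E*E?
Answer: 35219/52 ≈ 677.29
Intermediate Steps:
O(E) = E**2
N = -6
W(v, Z) = -7 (W(v, Z) = -2 + (-16 - 1*(-6))/2 = -2 + (-16 + 6)/2 = -2 + (1/2)*(-10) = -2 - 5 = -7)
654 + (-692/208)*W(O(6), -4*5 - 1) = 654 - 692/208*(-7) = 654 - 692*1/208*(-7) = 654 - 173/52*(-7) = 654 + 1211/52 = 35219/52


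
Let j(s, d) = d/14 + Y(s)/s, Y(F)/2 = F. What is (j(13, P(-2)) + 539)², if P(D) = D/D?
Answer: 57380625/196 ≈ 2.9276e+5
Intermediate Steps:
Y(F) = 2*F
P(D) = 1
j(s, d) = 2 + d/14 (j(s, d) = d/14 + (2*s)/s = d*(1/14) + 2 = d/14 + 2 = 2 + d/14)
(j(13, P(-2)) + 539)² = ((2 + (1/14)*1) + 539)² = ((2 + 1/14) + 539)² = (29/14 + 539)² = (7575/14)² = 57380625/196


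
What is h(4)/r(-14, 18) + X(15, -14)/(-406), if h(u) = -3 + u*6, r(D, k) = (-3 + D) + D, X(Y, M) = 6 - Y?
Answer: -8247/12586 ≈ -0.65525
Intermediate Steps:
r(D, k) = -3 + 2*D
h(u) = -3 + 6*u
h(4)/r(-14, 18) + X(15, -14)/(-406) = (-3 + 6*4)/(-3 + 2*(-14)) + (6 - 1*15)/(-406) = (-3 + 24)/(-3 - 28) + (6 - 15)*(-1/406) = 21/(-31) - 9*(-1/406) = 21*(-1/31) + 9/406 = -21/31 + 9/406 = -8247/12586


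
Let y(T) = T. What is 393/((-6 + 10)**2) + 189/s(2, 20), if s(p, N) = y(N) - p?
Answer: 561/16 ≈ 35.063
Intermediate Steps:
s(p, N) = N - p
393/((-6 + 10)**2) + 189/s(2, 20) = 393/((-6 + 10)**2) + 189/(20 - 1*2) = 393/(4**2) + 189/(20 - 2) = 393/16 + 189/18 = 393*(1/16) + 189*(1/18) = 393/16 + 21/2 = 561/16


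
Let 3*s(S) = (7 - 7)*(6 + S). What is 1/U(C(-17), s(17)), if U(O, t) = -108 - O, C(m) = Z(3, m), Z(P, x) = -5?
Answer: -1/103 ≈ -0.0097087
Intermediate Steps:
C(m) = -5
s(S) = 0 (s(S) = ((7 - 7)*(6 + S))/3 = (0*(6 + S))/3 = (1/3)*0 = 0)
1/U(C(-17), s(17)) = 1/(-108 - 1*(-5)) = 1/(-108 + 5) = 1/(-103) = -1/103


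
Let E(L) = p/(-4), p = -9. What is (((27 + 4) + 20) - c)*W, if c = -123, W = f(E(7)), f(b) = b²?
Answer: 7047/8 ≈ 880.88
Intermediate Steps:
E(L) = 9/4 (E(L) = -9/(-4) = -9*(-¼) = 9/4)
W = 81/16 (W = (9/4)² = 81/16 ≈ 5.0625)
(((27 + 4) + 20) - c)*W = (((27 + 4) + 20) - 1*(-123))*(81/16) = ((31 + 20) + 123)*(81/16) = (51 + 123)*(81/16) = 174*(81/16) = 7047/8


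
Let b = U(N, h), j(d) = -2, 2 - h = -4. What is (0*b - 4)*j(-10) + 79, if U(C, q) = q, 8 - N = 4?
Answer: 87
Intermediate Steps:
N = 4 (N = 8 - 1*4 = 8 - 4 = 4)
h = 6 (h = 2 - 1*(-4) = 2 + 4 = 6)
b = 6
(0*b - 4)*j(-10) + 79 = (0*6 - 4)*(-2) + 79 = (0 - 4)*(-2) + 79 = -4*(-2) + 79 = 8 + 79 = 87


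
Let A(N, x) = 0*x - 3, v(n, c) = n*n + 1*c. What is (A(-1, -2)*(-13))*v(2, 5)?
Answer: 351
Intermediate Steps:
v(n, c) = c + n**2 (v(n, c) = n**2 + c = c + n**2)
A(N, x) = -3 (A(N, x) = 0 - 3 = -3)
(A(-1, -2)*(-13))*v(2, 5) = (-3*(-13))*(5 + 2**2) = 39*(5 + 4) = 39*9 = 351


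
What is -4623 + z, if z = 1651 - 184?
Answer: -3156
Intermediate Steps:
z = 1467
-4623 + z = -4623 + 1467 = -3156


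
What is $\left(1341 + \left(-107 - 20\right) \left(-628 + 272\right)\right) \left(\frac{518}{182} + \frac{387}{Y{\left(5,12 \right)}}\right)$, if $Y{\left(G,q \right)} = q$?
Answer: $\frac{6535325}{4} \approx 1.6338 \cdot 10^{6}$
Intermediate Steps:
$\left(1341 + \left(-107 - 20\right) \left(-628 + 272\right)\right) \left(\frac{518}{182} + \frac{387}{Y{\left(5,12 \right)}}\right) = \left(1341 + \left(-107 - 20\right) \left(-628 + 272\right)\right) \left(\frac{518}{182} + \frac{387}{12}\right) = \left(1341 - -45212\right) \left(518 \cdot \frac{1}{182} + 387 \cdot \frac{1}{12}\right) = \left(1341 + 45212\right) \left(\frac{37}{13} + \frac{129}{4}\right) = 46553 \cdot \frac{1825}{52} = \frac{6535325}{4}$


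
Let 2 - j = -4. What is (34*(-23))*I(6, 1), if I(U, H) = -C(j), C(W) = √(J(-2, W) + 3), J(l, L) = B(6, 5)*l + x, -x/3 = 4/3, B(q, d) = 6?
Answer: 782*I*√13 ≈ 2819.5*I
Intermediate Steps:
x = -4 (x = -12/3 = -3*4/3 = -4)
J(l, L) = -4 + 6*l (J(l, L) = 6*l - 4 = -4 + 6*l)
j = 6 (j = 2 - 1*(-4) = 2 + 4 = 6)
C(W) = I*√13 (C(W) = √((-4 + 6*(-2)) + 3) = √((-4 - 12) + 3) = √(-16 + 3) = √(-13) = I*√13)
I(U, H) = -I*√13
(34*(-23))*I(6, 1) = (34*(-23))*(-I*√13) = -(-782)*I*√13 = 782*I*√13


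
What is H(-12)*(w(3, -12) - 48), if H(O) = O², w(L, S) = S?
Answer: -8640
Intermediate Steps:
H(-12)*(w(3, -12) - 48) = (-12)²*(-12 - 48) = 144*(-60) = -8640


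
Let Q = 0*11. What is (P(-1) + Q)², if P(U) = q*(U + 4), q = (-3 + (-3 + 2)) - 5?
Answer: 729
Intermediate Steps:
q = -9 (q = (-3 - 1) - 5 = -4 - 5 = -9)
P(U) = -36 - 9*U (P(U) = -9*(U + 4) = -9*(4 + U) = -36 - 9*U)
Q = 0
(P(-1) + Q)² = ((-36 - 9*(-1)) + 0)² = ((-36 + 9) + 0)² = (-27 + 0)² = (-27)² = 729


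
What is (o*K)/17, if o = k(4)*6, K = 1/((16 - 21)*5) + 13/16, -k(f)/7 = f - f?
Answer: 0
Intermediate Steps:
k(f) = 0 (k(f) = -7*(f - f) = -7*0 = 0)
K = 309/400 (K = (⅕)/(-5) + 13*(1/16) = -⅕*⅕ + 13/16 = -1/25 + 13/16 = 309/400 ≈ 0.77250)
o = 0 (o = 0*6 = 0)
(o*K)/17 = (0*(309/400))/17 = 0*(1/17) = 0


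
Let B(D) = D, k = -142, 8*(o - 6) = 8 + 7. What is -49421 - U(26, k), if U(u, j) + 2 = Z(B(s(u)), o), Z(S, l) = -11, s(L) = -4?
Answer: -49408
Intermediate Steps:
o = 63/8 (o = 6 + (8 + 7)/8 = 6 + (⅛)*15 = 6 + 15/8 = 63/8 ≈ 7.8750)
U(u, j) = -13 (U(u, j) = -2 - 11 = -13)
-49421 - U(26, k) = -49421 - 1*(-13) = -49421 + 13 = -49408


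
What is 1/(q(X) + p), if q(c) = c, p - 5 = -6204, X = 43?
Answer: -1/6156 ≈ -0.00016244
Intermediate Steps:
p = -6199 (p = 5 - 6204 = -6199)
1/(q(X) + p) = 1/(43 - 6199) = 1/(-6156) = -1/6156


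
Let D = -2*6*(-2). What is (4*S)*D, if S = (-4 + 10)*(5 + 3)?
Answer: 4608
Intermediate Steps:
D = 24 (D = -12*(-2) = 24)
S = 48 (S = 6*8 = 48)
(4*S)*D = (4*48)*24 = 192*24 = 4608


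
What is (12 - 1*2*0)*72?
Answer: 864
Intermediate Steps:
(12 - 1*2*0)*72 = (12 - 2*0)*72 = (12 + 0)*72 = 12*72 = 864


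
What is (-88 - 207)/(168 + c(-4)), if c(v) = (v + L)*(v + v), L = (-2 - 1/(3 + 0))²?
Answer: -2655/1408 ≈ -1.8857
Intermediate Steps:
L = 49/9 (L = (-2 - 1/3)² = (-2 - 1*⅓)² = (-2 - ⅓)² = (-7/3)² = 49/9 ≈ 5.4444)
c(v) = 2*v*(49/9 + v) (c(v) = (v + 49/9)*(v + v) = (49/9 + v)*(2*v) = 2*v*(49/9 + v))
(-88 - 207)/(168 + c(-4)) = (-88 - 207)/(168 + (2/9)*(-4)*(49 + 9*(-4))) = -295/(168 + (2/9)*(-4)*(49 - 36)) = -295/(168 + (2/9)*(-4)*13) = -295/(168 - 104/9) = -295/1408/9 = -295*9/1408 = -2655/1408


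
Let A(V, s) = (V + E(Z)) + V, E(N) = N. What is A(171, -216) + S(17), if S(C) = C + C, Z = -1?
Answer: 375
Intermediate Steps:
A(V, s) = -1 + 2*V (A(V, s) = (V - 1) + V = (-1 + V) + V = -1 + 2*V)
S(C) = 2*C
A(171, -216) + S(17) = (-1 + 2*171) + 2*17 = (-1 + 342) + 34 = 341 + 34 = 375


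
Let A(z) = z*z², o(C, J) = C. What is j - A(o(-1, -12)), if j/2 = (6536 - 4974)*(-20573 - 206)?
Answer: -64913595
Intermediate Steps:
A(z) = z³
j = -64913596 (j = 2*((6536 - 4974)*(-20573 - 206)) = 2*(1562*(-20779)) = 2*(-32456798) = -64913596)
j - A(o(-1, -12)) = -64913596 - 1*(-1)³ = -64913596 - 1*(-1) = -64913596 + 1 = -64913595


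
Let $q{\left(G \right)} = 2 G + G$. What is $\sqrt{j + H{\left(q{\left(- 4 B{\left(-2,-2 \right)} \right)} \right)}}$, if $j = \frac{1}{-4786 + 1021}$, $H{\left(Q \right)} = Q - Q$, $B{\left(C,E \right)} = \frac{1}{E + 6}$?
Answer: $\frac{i \sqrt{3765}}{3765} \approx 0.016297 i$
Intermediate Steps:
$B{\left(C,E \right)} = \frac{1}{6 + E}$
$q{\left(G \right)} = 3 G$
$H{\left(Q \right)} = 0$
$j = - \frac{1}{3765}$ ($j = \frac{1}{-3765} = - \frac{1}{3765} \approx -0.0002656$)
$\sqrt{j + H{\left(q{\left(- 4 B{\left(-2,-2 \right)} \right)} \right)}} = \sqrt{- \frac{1}{3765} + 0} = \sqrt{- \frac{1}{3765}} = \frac{i \sqrt{3765}}{3765}$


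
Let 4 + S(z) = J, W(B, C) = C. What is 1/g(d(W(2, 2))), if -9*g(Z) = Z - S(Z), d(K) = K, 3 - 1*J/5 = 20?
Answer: -9/91 ≈ -0.098901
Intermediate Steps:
J = -85 (J = 15 - 5*20 = 15 - 100 = -85)
S(z) = -89 (S(z) = -4 - 85 = -89)
g(Z) = -89/9 - Z/9 (g(Z) = -(Z - 1*(-89))/9 = -(Z + 89)/9 = -(89 + Z)/9 = -89/9 - Z/9)
1/g(d(W(2, 2))) = 1/(-89/9 - ⅑*2) = 1/(-89/9 - 2/9) = 1/(-91/9) = -9/91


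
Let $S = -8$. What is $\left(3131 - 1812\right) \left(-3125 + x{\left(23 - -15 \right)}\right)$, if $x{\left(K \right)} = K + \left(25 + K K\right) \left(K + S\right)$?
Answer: $54056577$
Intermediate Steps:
$x{\left(K \right)} = K + \left(-8 + K\right) \left(25 + K^{2}\right)$ ($x{\left(K \right)} = K + \left(25 + K K\right) \left(K - 8\right) = K + \left(25 + K^{2}\right) \left(-8 + K\right) = K + \left(-8 + K\right) \left(25 + K^{2}\right)$)
$\left(3131 - 1812\right) \left(-3125 + x{\left(23 - -15 \right)}\right) = \left(3131 - 1812\right) \left(-3125 - \left(200 - \left(23 - -15\right)^{3} - 26 \left(23 - -15\right) + 8 \left(23 - -15\right)^{2}\right)\right) = 1319 \left(-3125 - \left(200 - \left(23 + 15\right)^{3} - 26 \left(23 + 15\right) + 8 \left(23 + 15\right)^{2}\right)\right) = 1319 \left(-3125 + \left(-200 + 38^{3} - 8 \cdot 38^{2} + 26 \cdot 38\right)\right) = 1319 \left(-3125 + \left(-200 + 54872 - 11552 + 988\right)\right) = 1319 \left(-3125 + 44108\right) = 1319 \cdot 40983 = 54056577$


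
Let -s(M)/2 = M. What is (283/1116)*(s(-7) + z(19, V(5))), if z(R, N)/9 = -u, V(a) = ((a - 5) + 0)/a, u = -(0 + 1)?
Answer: 6509/1116 ≈ 5.8324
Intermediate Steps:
u = -1 (u = -1*1 = -1)
s(M) = -2*M
V(a) = (-5 + a)/a (V(a) = ((-5 + a) + 0)/a = (-5 + a)/a)
z(R, N) = 9 (z(R, N) = 9*(-1*(-1)) = 9*1 = 9)
(283/1116)*(s(-7) + z(19, V(5))) = (283/1116)*(-2*(-7) + 9) = (283*(1/1116))*(14 + 9) = (283/1116)*23 = 6509/1116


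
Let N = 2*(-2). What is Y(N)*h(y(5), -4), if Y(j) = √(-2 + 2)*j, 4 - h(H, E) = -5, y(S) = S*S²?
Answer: 0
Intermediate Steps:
y(S) = S³
h(H, E) = 9 (h(H, E) = 4 - 1*(-5) = 4 + 5 = 9)
N = -4
Y(j) = 0 (Y(j) = √0*j = 0*j = 0)
Y(N)*h(y(5), -4) = 0*9 = 0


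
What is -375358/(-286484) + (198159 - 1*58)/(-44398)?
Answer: -5010952800/1589914579 ≈ -3.1517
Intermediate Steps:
-375358/(-286484) + (198159 - 1*58)/(-44398) = -375358*(-1/286484) + (198159 - 58)*(-1/44398) = 187679/143242 + 198101*(-1/44398) = 187679/143242 - 198101/44398 = -5010952800/1589914579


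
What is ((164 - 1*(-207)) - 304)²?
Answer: 4489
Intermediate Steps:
((164 - 1*(-207)) - 304)² = ((164 + 207) - 304)² = (371 - 304)² = 67² = 4489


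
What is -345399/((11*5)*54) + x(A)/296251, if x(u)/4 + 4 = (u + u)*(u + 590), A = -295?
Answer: -34797520223/293288490 ≈ -118.65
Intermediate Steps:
x(u) = -16 + 8*u*(590 + u) (x(u) = -16 + 4*((u + u)*(u + 590)) = -16 + 4*((2*u)*(590 + u)) = -16 + 4*(2*u*(590 + u)) = -16 + 8*u*(590 + u))
-345399/((11*5)*54) + x(A)/296251 = -345399/((11*5)*54) + (-16 + 8*(-295)**2 + 4720*(-295))/296251 = -345399/(55*54) + (-16 + 8*87025 - 1392400)*(1/296251) = -345399/2970 + (-16 + 696200 - 1392400)*(1/296251) = -345399*1/2970 - 696216*1/296251 = -115133/990 - 696216/296251 = -34797520223/293288490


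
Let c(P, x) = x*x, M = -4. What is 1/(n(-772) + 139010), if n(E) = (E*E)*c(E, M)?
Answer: 1/9674754 ≈ 1.0336e-7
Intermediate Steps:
c(P, x) = x²
n(E) = 16*E² (n(E) = (E*E)*(-4)² = E²*16 = 16*E²)
1/(n(-772) + 139010) = 1/(16*(-772)² + 139010) = 1/(16*595984 + 139010) = 1/(9535744 + 139010) = 1/9674754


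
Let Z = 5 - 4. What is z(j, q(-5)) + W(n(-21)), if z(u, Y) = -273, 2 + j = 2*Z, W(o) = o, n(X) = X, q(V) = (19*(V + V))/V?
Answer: -294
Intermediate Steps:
q(V) = 38 (q(V) = (19*(2*V))/V = (38*V)/V = 38)
Z = 1
j = 0 (j = -2 + 2*1 = -2 + 2 = 0)
z(j, q(-5)) + W(n(-21)) = -273 - 21 = -294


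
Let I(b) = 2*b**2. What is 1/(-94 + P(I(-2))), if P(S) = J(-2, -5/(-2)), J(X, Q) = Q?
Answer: -2/183 ≈ -0.010929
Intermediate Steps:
P(S) = 5/2 (P(S) = -5/(-2) = -5*(-1/2) = 5/2)
1/(-94 + P(I(-2))) = 1/(-94 + 5/2) = 1/(-183/2) = -2/183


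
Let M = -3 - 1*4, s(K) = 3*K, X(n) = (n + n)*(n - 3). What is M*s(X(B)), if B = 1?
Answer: 84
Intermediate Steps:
X(n) = 2*n*(-3 + n) (X(n) = (2*n)*(-3 + n) = 2*n*(-3 + n))
M = -7 (M = -3 - 4 = -7)
M*s(X(B)) = -21*2*1*(-3 + 1) = -21*2*1*(-2) = -21*(-4) = -7*(-12) = 84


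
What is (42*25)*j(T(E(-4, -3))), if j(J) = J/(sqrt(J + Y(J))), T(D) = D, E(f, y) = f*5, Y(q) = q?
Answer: 1050*I*sqrt(10) ≈ 3320.4*I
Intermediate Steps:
E(f, y) = 5*f
j(J) = sqrt(2)*sqrt(J)/2 (j(J) = J/(sqrt(J + J)) = J/(sqrt(2*J)) = J/((sqrt(2)*sqrt(J))) = J*(sqrt(2)/(2*sqrt(J))) = sqrt(2)*sqrt(J)/2)
(42*25)*j(T(E(-4, -3))) = (42*25)*(sqrt(2)*sqrt(5*(-4))/2) = 1050*(sqrt(2)*sqrt(-20)/2) = 1050*(sqrt(2)*(2*I*sqrt(5))/2) = 1050*(I*sqrt(10)) = 1050*I*sqrt(10)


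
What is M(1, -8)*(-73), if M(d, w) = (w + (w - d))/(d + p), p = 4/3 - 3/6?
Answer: 7446/11 ≈ 676.91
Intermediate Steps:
p = ⅚ (p = 4*(⅓) - 3*⅙ = 4/3 - ½ = ⅚ ≈ 0.83333)
M(d, w) = (-d + 2*w)/(⅚ + d) (M(d, w) = (w + (w - d))/(d + ⅚) = (-d + 2*w)/(⅚ + d))
M(1, -8)*(-73) = (6*(-1*1 + 2*(-8))/(5 + 6*1))*(-73) = (6*(-1 - 16)/(5 + 6))*(-73) = (6*(-17)/11)*(-73) = (6*(1/11)*(-17))*(-73) = -102/11*(-73) = 7446/11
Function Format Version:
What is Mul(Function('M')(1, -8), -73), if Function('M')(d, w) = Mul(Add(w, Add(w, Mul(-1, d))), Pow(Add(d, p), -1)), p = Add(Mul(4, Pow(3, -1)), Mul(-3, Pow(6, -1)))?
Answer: Rational(7446, 11) ≈ 676.91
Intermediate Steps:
p = Rational(5, 6) (p = Add(Mul(4, Rational(1, 3)), Mul(-3, Rational(1, 6))) = Add(Rational(4, 3), Rational(-1, 2)) = Rational(5, 6) ≈ 0.83333)
Function('M')(d, w) = Mul(Pow(Add(Rational(5, 6), d), -1), Add(Mul(-1, d), Mul(2, w))) (Function('M')(d, w) = Mul(Add(w, Add(w, Mul(-1, d))), Pow(Add(d, Rational(5, 6)), -1)) = Mul(Add(Mul(-1, d), Mul(2, w)), Pow(Add(Rational(5, 6), d), -1)) = Mul(Pow(Add(Rational(5, 6), d), -1), Add(Mul(-1, d), Mul(2, w))))
Mul(Function('M')(1, -8), -73) = Mul(Mul(6, Pow(Add(5, Mul(6, 1)), -1), Add(Mul(-1, 1), Mul(2, -8))), -73) = Mul(Mul(6, Pow(Add(5, 6), -1), Add(-1, -16)), -73) = Mul(Mul(6, Pow(11, -1), -17), -73) = Mul(Mul(6, Rational(1, 11), -17), -73) = Mul(Rational(-102, 11), -73) = Rational(7446, 11)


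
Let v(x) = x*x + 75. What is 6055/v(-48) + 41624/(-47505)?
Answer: 62873093/37671465 ≈ 1.6690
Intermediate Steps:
v(x) = 75 + x² (v(x) = x² + 75 = 75 + x²)
6055/v(-48) + 41624/(-47505) = 6055/(75 + (-48)²) + 41624/(-47505) = 6055/(75 + 2304) + 41624*(-1/47505) = 6055/2379 - 41624/47505 = 62873093/37671465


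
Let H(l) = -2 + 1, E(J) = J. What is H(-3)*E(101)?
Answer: -101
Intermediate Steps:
H(l) = -1
H(-3)*E(101) = -1*101 = -101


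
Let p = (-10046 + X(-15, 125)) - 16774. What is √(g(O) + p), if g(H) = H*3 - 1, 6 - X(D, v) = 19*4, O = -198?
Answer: I*√27485 ≈ 165.79*I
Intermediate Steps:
X(D, v) = -70 (X(D, v) = 6 - 19*4 = 6 - 1*76 = 6 - 76 = -70)
p = -26890 (p = (-10046 - 70) - 16774 = -10116 - 16774 = -26890)
g(H) = -1 + 3*H (g(H) = 3*H - 1 = -1 + 3*H)
√(g(O) + p) = √((-1 + 3*(-198)) - 26890) = √((-1 - 594) - 26890) = √(-595 - 26890) = √(-27485) = I*√27485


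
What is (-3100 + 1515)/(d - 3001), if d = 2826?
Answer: 317/35 ≈ 9.0571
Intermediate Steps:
(-3100 + 1515)/(d - 3001) = (-3100 + 1515)/(2826 - 3001) = -1585/(-175) = -1585*(-1/175) = 317/35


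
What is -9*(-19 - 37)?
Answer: 504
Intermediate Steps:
-9*(-19 - 37) = -9*(-56) = 504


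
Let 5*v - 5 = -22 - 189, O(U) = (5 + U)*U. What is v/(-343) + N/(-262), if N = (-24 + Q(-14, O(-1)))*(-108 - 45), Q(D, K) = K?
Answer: -3646544/224665 ≈ -16.231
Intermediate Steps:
O(U) = U*(5 + U)
v = -206/5 (v = 1 + (-22 - 189)/5 = 1 + (⅕)*(-211) = 1 - 211/5 = -206/5 ≈ -41.200)
N = 4284 (N = (-24 - (5 - 1))*(-108 - 45) = (-24 - 1*4)*(-153) = (-24 - 4)*(-153) = -28*(-153) = 4284)
v/(-343) + N/(-262) = -206/5/(-343) + 4284/(-262) = -206/5*(-1/343) + 4284*(-1/262) = 206/1715 - 2142/131 = -3646544/224665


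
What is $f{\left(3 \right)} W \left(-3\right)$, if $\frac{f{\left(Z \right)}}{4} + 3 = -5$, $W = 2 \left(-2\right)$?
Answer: $-384$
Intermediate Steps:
$W = -4$
$f{\left(Z \right)} = -32$ ($f{\left(Z \right)} = -12 + 4 \left(-5\right) = -12 - 20 = -32$)
$f{\left(3 \right)} W \left(-3\right) = \left(-32\right) \left(-4\right) \left(-3\right) = 128 \left(-3\right) = -384$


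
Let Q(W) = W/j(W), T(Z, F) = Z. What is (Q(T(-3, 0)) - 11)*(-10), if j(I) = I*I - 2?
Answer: 800/7 ≈ 114.29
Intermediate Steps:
j(I) = -2 + I**2 (j(I) = I**2 - 2 = -2 + I**2)
Q(W) = W/(-2 + W**2)
(Q(T(-3, 0)) - 11)*(-10) = (-3/(-2 + (-3)**2) - 11)*(-10) = (-3/(-2 + 9) - 11)*(-10) = (-3/7 - 11)*(-10) = -80/7*(-10) = 800/7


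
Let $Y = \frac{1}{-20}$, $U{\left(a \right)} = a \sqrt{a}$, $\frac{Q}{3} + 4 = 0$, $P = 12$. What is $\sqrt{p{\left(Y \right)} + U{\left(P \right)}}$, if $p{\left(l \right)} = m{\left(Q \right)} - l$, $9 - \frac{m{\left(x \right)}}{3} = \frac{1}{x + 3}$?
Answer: $\frac{\sqrt{24645 + 21600 \sqrt{3}}}{30} \approx 8.3038$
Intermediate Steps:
$Q = -12$ ($Q = -12 + 3 \cdot 0 = -12 + 0 = -12$)
$m{\left(x \right)} = 27 - \frac{3}{3 + x}$ ($m{\left(x \right)} = 27 - \frac{3}{x + 3} = 27 - \frac{3}{3 + x}$)
$U{\left(a \right)} = a^{\frac{3}{2}}$
$Y = - \frac{1}{20} \approx -0.05$
$p{\left(l \right)} = \frac{82}{3} - l$ ($p{\left(l \right)} = \frac{3 \left(26 + 9 \left(-12\right)\right)}{3 - 12} - l = \frac{3 \left(26 - 108\right)}{-9} - l = 3 \left(- \frac{1}{9}\right) \left(-82\right) - l = \frac{82}{3} - l$)
$\sqrt{p{\left(Y \right)} + U{\left(P \right)}} = \sqrt{\left(\frac{82}{3} - - \frac{1}{20}\right) + 12^{\frac{3}{2}}} = \sqrt{\left(\frac{82}{3} + \frac{1}{20}\right) + 24 \sqrt{3}} = \sqrt{\frac{1643}{60} + 24 \sqrt{3}}$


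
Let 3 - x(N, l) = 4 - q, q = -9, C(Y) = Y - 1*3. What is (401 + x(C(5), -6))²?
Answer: 152881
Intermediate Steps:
C(Y) = -3 + Y (C(Y) = Y - 3 = -3 + Y)
x(N, l) = -10 (x(N, l) = 3 - (4 - 1*(-9)) = 3 - (4 + 9) = 3 - 1*13 = 3 - 13 = -10)
(401 + x(C(5), -6))² = (401 - 10)² = 391² = 152881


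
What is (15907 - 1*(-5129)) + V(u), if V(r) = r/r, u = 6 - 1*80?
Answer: 21037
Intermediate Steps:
u = -74 (u = 6 - 80 = -74)
V(r) = 1
(15907 - 1*(-5129)) + V(u) = (15907 - 1*(-5129)) + 1 = (15907 + 5129) + 1 = 21036 + 1 = 21037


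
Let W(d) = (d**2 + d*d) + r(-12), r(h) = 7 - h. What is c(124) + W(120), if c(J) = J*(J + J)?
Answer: 59571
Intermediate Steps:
W(d) = 19 + 2*d**2 (W(d) = (d**2 + d*d) + (7 - 1*(-12)) = (d**2 + d**2) + (7 + 12) = 2*d**2 + 19 = 19 + 2*d**2)
c(J) = 2*J**2 (c(J) = J*(2*J) = 2*J**2)
c(124) + W(120) = 2*124**2 + (19 + 2*120**2) = 2*15376 + (19 + 2*14400) = 30752 + (19 + 28800) = 30752 + 28819 = 59571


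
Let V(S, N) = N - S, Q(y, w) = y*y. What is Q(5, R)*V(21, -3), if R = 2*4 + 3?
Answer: -600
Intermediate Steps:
R = 11 (R = 8 + 3 = 11)
Q(y, w) = y²
Q(5, R)*V(21, -3) = 5²*(-3 - 1*21) = 25*(-3 - 21) = 25*(-24) = -600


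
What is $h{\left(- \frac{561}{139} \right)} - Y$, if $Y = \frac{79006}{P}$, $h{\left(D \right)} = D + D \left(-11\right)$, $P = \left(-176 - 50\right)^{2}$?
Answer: $\frac{137777263}{3549782} \approx 38.813$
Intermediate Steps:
$P = 51076$ ($P = \left(-226\right)^{2} = 51076$)
$h{\left(D \right)} = - 10 D$ ($h{\left(D \right)} = D - 11 D = - 10 D$)
$Y = \frac{39503}{25538}$ ($Y = \frac{79006}{51076} = 79006 \cdot \frac{1}{51076} = \frac{39503}{25538} \approx 1.5468$)
$h{\left(- \frac{561}{139} \right)} - Y = - 10 \left(- \frac{561}{139}\right) - \frac{39503}{25538} = - 10 \left(\left(-561\right) \frac{1}{139}\right) - \frac{39503}{25538} = \left(-10\right) \left(- \frac{561}{139}\right) - \frac{39503}{25538} = \frac{5610}{139} - \frac{39503}{25538} = \frac{137777263}{3549782}$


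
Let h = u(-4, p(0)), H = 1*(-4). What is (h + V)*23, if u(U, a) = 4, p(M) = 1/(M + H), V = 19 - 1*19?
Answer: 92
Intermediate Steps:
H = -4
V = 0 (V = 19 - 19 = 0)
p(M) = 1/(-4 + M) (p(M) = 1/(M - 4) = 1/(-4 + M))
h = 4
(h + V)*23 = (4 + 0)*23 = 4*23 = 92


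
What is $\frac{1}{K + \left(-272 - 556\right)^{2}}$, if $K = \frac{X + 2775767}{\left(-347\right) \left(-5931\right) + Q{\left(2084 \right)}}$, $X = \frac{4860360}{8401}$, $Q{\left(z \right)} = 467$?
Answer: $\frac{17293660124}{11856280006531343} \approx 1.4586 \cdot 10^{-6}$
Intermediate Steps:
$X = \frac{4860360}{8401}$ ($X = 4860360 \cdot \frac{1}{8401} = \frac{4860360}{8401} \approx 578.54$)
$K = \frac{23324078927}{17293660124}$ ($K = \frac{\frac{4860360}{8401} + 2775767}{\left(-347\right) \left(-5931\right) + 467} = \frac{23324078927}{8401 \left(2058057 + 467\right)} = \frac{23324078927}{8401 \cdot 2058524} = \frac{23324078927}{8401} \cdot \frac{1}{2058524} = \frac{23324078927}{17293660124} \approx 1.3487$)
$\frac{1}{K + \left(-272 - 556\right)^{2}} = \frac{1}{\frac{23324078927}{17293660124} + \left(-272 - 556\right)^{2}} = \frac{1}{\frac{23324078927}{17293660124} + \left(-828\right)^{2}} = \frac{1}{\frac{23324078927}{17293660124} + 685584} = \frac{1}{\frac{11856280006531343}{17293660124}} = \frac{17293660124}{11856280006531343}$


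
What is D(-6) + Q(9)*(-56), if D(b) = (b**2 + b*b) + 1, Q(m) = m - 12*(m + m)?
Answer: 11665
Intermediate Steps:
Q(m) = -23*m (Q(m) = m - 24*m = -23*m)
D(b) = 1 + 2*b**2 (D(b) = (b**2 + b**2) + 1 = 2*b**2 + 1 = 1 + 2*b**2)
D(-6) + Q(9)*(-56) = (1 + 2*(-6)**2) - 23*9*(-56) = (1 + 2*36) - 207*(-56) = (1 + 72) + 11592 = 73 + 11592 = 11665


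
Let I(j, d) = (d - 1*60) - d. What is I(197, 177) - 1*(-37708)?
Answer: 37648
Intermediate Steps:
I(j, d) = -60 (I(j, d) = (d - 60) - d = (-60 + d) - d = -60)
I(197, 177) - 1*(-37708) = -60 - 1*(-37708) = -60 + 37708 = 37648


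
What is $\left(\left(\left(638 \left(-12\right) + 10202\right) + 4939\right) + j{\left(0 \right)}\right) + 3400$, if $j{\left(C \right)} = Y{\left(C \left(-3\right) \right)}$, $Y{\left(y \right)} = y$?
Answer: $10885$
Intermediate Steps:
$j{\left(C \right)} = - 3 C$ ($j{\left(C \right)} = C \left(-3\right) = - 3 C$)
$\left(\left(\left(638 \left(-12\right) + 10202\right) + 4939\right) + j{\left(0 \right)}\right) + 3400 = \left(\left(\left(638 \left(-12\right) + 10202\right) + 4939\right) - 0\right) + 3400 = \left(\left(\left(-7656 + 10202\right) + 4939\right) + 0\right) + 3400 = \left(\left(2546 + 4939\right) + 0\right) + 3400 = \left(7485 + 0\right) + 3400 = 7485 + 3400 = 10885$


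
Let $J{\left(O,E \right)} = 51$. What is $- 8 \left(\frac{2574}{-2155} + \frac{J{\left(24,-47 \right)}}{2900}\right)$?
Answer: $\frac{2941878}{312475} \approx 9.4148$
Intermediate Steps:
$- 8 \left(\frac{2574}{-2155} + \frac{J{\left(24,-47 \right)}}{2900}\right) = - 8 \left(\frac{2574}{-2155} + \frac{51}{2900}\right) = - 8 \left(2574 \left(- \frac{1}{2155}\right) + 51 \cdot \frac{1}{2900}\right) = - 8 \left(- \frac{2574}{2155} + \frac{51}{2900}\right) = \left(-8\right) \left(- \frac{1470939}{1249900}\right) = \frac{2941878}{312475}$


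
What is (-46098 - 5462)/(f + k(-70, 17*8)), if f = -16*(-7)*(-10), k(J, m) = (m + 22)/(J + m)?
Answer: 1701480/36881 ≈ 46.134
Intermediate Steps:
k(J, m) = (22 + m)/(J + m)
f = -1120 (f = 112*(-10) = -1120)
(-46098 - 5462)/(f + k(-70, 17*8)) = (-46098 - 5462)/(-1120 + (22 + 17*8)/(-70 + 17*8)) = -51560/(-1120 + (22 + 136)/(-70 + 136)) = -51560/(-1120 + 158/66) = -51560/(-1120 + (1/66)*158) = -51560/(-1120 + 79/33) = -51560/(-36881/33) = -51560*(-33/36881) = 1701480/36881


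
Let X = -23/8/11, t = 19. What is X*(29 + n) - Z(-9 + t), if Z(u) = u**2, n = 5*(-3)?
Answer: -4561/44 ≈ -103.66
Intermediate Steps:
X = -23/88 (X = -23*1/8*(1/11) = -23/8*1/11 = -23/88 ≈ -0.26136)
n = -15
X*(29 + n) - Z(-9 + t) = -23*(29 - 15)/88 - (-9 + 19)**2 = -23/88*14 - 1*10**2 = -161/44 - 1*100 = -161/44 - 100 = -4561/44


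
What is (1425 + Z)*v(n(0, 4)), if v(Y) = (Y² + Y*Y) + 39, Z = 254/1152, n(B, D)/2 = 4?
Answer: 137094809/576 ≈ 2.3801e+5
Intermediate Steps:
n(B, D) = 8 (n(B, D) = 2*4 = 8)
Z = 127/576 (Z = 254*(1/1152) = 127/576 ≈ 0.22049)
v(Y) = 39 + 2*Y² (v(Y) = (Y² + Y²) + 39 = 2*Y² + 39 = 39 + 2*Y²)
(1425 + Z)*v(n(0, 4)) = (1425 + 127/576)*(39 + 2*8²) = 820927*(39 + 2*64)/576 = 820927*(39 + 128)/576 = (820927/576)*167 = 137094809/576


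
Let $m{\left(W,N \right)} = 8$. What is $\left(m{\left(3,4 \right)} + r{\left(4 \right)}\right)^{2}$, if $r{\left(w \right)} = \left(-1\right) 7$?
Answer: $1$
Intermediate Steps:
$r{\left(w \right)} = -7$
$\left(m{\left(3,4 \right)} + r{\left(4 \right)}\right)^{2} = \left(8 - 7\right)^{2} = 1^{2} = 1$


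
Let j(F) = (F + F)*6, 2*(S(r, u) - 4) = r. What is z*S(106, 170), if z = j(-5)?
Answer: -3420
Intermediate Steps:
S(r, u) = 4 + r/2
j(F) = 12*F (j(F) = (2*F)*6 = 12*F)
z = -60 (z = 12*(-5) = -60)
z*S(106, 170) = -60*(4 + (½)*106) = -60*(4 + 53) = -60*57 = -3420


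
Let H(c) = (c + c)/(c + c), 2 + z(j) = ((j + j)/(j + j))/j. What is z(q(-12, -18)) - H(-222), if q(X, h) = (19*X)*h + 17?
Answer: -12362/4121 ≈ -2.9998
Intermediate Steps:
q(X, h) = 17 + 19*X*h (q(X, h) = 19*X*h + 17 = 17 + 19*X*h)
z(j) = -2 + 1/j (z(j) = -2 + ((j + j)/(j + j))/j = -2 + ((2*j)/((2*j)))/j = -2 + ((2*j)*(1/(2*j)))/j = -2 + 1/j)
H(c) = 1 (H(c) = (2*c)/((2*c)) = (2*c)*(1/(2*c)) = 1)
z(q(-12, -18)) - H(-222) = (-2 + 1/(17 + 19*(-12)*(-18))) - 1*1 = (-2 + 1/(17 + 4104)) - 1 = (-2 + 1/4121) - 1 = -8241/4121 - 1 = -12362/4121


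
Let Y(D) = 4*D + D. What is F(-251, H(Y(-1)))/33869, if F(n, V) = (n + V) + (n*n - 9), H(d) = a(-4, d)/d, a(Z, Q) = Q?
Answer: 62742/33869 ≈ 1.8525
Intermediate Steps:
Y(D) = 5*D
H(d) = 1 (H(d) = d/d = 1)
F(n, V) = -9 + V + n + n² (F(n, V) = (V + n) + (n² - 9) = (V + n) + (-9 + n²) = -9 + V + n + n²)
F(-251, H(Y(-1)))/33869 = (-9 + 1 - 251 + (-251)²)/33869 = (-9 + 1 - 251 + 63001)*(1/33869) = 62742*(1/33869) = 62742/33869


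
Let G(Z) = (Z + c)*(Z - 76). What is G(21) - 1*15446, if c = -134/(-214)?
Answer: -1779992/107 ≈ -16635.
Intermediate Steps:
c = 67/107 (c = -134*(-1/214) = 67/107 ≈ 0.62617)
G(Z) = (-76 + Z)*(67/107 + Z) (G(Z) = (Z + 67/107)*(Z - 76) = (67/107 + Z)*(-76 + Z) = (-76 + Z)*(67/107 + Z))
G(21) - 1*15446 = (-5092/107 + 21² - 8065/107*21) - 1*15446 = (-5092/107 + 441 - 169365/107) - 15446 = -127270/107 - 15446 = -1779992/107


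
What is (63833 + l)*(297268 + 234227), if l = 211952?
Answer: 146578348575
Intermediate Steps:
(63833 + l)*(297268 + 234227) = (63833 + 211952)*(297268 + 234227) = 275785*531495 = 146578348575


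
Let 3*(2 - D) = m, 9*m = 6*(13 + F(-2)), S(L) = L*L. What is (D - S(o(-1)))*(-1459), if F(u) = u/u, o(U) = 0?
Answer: 14590/9 ≈ 1621.1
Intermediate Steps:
S(L) = L²
F(u) = 1
m = 28/3 (m = (6*(13 + 1))/9 = (6*14)/9 = (⅑)*84 = 28/3 ≈ 9.3333)
D = -10/9 (D = 2 - ⅓*28/3 = 2 - 28/9 = -10/9 ≈ -1.1111)
(D - S(o(-1)))*(-1459) = (-10/9 - 1*0²)*(-1459) = (-10/9 - 1*0)*(-1459) = (-10/9 + 0)*(-1459) = -10/9*(-1459) = 14590/9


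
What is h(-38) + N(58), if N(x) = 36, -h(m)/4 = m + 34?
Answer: 52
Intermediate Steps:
h(m) = -136 - 4*m (h(m) = -4*(m + 34) = -4*(34 + m) = -136 - 4*m)
h(-38) + N(58) = (-136 - 4*(-38)) + 36 = (-136 + 152) + 36 = 16 + 36 = 52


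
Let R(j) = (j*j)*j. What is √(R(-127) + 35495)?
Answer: 2*I*√503222 ≈ 1418.8*I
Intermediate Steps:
R(j) = j³ (R(j) = j²*j = j³)
√(R(-127) + 35495) = √((-127)³ + 35495) = √(-2048383 + 35495) = √(-2012888) = 2*I*√503222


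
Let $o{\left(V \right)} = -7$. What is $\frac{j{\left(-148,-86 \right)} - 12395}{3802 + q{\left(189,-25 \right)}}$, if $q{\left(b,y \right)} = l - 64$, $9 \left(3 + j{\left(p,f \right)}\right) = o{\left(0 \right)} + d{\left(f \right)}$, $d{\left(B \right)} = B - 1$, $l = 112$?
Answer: $- \frac{55838}{17325} \approx -3.223$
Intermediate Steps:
$d{\left(B \right)} = -1 + B$
$j{\left(p,f \right)} = - \frac{35}{9} + \frac{f}{9}$ ($j{\left(p,f \right)} = -3 + \frac{-7 + \left(-1 + f\right)}{9} = -3 + \frac{-8 + f}{9} = -3 + \left(- \frac{8}{9} + \frac{f}{9}\right) = - \frac{35}{9} + \frac{f}{9}$)
$q{\left(b,y \right)} = 48$ ($q{\left(b,y \right)} = 112 - 64 = 48$)
$\frac{j{\left(-148,-86 \right)} - 12395}{3802 + q{\left(189,-25 \right)}} = \frac{\left(- \frac{35}{9} + \frac{1}{9} \left(-86\right)\right) - 12395}{3802 + 48} = \frac{\left(- \frac{35}{9} - \frac{86}{9}\right) - 12395}{3850} = \left(- \frac{121}{9} - 12395\right) \frac{1}{3850} = \left(- \frac{111676}{9}\right) \frac{1}{3850} = - \frac{55838}{17325}$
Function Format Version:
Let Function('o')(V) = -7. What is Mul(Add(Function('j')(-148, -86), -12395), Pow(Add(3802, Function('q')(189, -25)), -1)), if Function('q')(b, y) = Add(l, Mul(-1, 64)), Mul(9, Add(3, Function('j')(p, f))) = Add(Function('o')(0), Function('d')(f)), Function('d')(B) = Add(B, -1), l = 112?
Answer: Rational(-55838, 17325) ≈ -3.2230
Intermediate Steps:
Function('d')(B) = Add(-1, B)
Function('j')(p, f) = Add(Rational(-35, 9), Mul(Rational(1, 9), f)) (Function('j')(p, f) = Add(-3, Mul(Rational(1, 9), Add(-7, Add(-1, f)))) = Add(-3, Mul(Rational(1, 9), Add(-8, f))) = Add(-3, Add(Rational(-8, 9), Mul(Rational(1, 9), f))) = Add(Rational(-35, 9), Mul(Rational(1, 9), f)))
Function('q')(b, y) = 48 (Function('q')(b, y) = Add(112, Mul(-1, 64)) = Add(112, -64) = 48)
Mul(Add(Function('j')(-148, -86), -12395), Pow(Add(3802, Function('q')(189, -25)), -1)) = Mul(Add(Add(Rational(-35, 9), Mul(Rational(1, 9), -86)), -12395), Pow(Add(3802, 48), -1)) = Mul(Add(Add(Rational(-35, 9), Rational(-86, 9)), -12395), Pow(3850, -1)) = Mul(Add(Rational(-121, 9), -12395), Rational(1, 3850)) = Mul(Rational(-111676, 9), Rational(1, 3850)) = Rational(-55838, 17325)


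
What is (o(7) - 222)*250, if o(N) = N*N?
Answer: -43250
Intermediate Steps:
o(N) = N²
(o(7) - 222)*250 = (7² - 222)*250 = (49 - 222)*250 = -173*250 = -43250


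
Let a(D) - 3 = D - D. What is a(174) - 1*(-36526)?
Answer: 36529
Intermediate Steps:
a(D) = 3 (a(D) = 3 + (D - D) = 3 + 0 = 3)
a(174) - 1*(-36526) = 3 - 1*(-36526) = 3 + 36526 = 36529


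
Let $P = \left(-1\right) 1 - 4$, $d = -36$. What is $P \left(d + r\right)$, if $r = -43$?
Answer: $395$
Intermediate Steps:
$P = -5$ ($P = -1 - 4 = -5$)
$P \left(d + r\right) = - 5 \left(-36 - 43\right) = \left(-5\right) \left(-79\right) = 395$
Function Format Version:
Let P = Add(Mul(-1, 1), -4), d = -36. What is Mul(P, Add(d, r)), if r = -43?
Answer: 395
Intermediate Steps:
P = -5 (P = Add(-1, -4) = -5)
Mul(P, Add(d, r)) = Mul(-5, Add(-36, -43)) = Mul(-5, -79) = 395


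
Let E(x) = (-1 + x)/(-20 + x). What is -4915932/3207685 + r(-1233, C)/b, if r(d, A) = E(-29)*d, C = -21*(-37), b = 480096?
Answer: -6431360969571/4192213341680 ≈ -1.5341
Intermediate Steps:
C = 777
E(x) = (-1 + x)/(-20 + x)
r(d, A) = 30*d/49 (r(d, A) = ((-1 - 29)/(-20 - 29))*d = (-30/(-49))*d = (-1/49*(-30))*d = 30*d/49)
-4915932/3207685 + r(-1233, C)/b = -4915932/3207685 + ((30/49)*(-1233))/480096 = -4915932*1/3207685 - 36990/49*1/480096 = -4915932/3207685 - 2055/1306928 = -6431360969571/4192213341680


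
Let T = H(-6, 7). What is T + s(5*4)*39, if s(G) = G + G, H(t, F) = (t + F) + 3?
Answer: 1564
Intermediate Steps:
H(t, F) = 3 + F + t (H(t, F) = (F + t) + 3 = 3 + F + t)
T = 4 (T = 3 + 7 - 6 = 4)
s(G) = 2*G
T + s(5*4)*39 = 4 + (2*(5*4))*39 = 4 + (2*20)*39 = 4 + 40*39 = 4 + 1560 = 1564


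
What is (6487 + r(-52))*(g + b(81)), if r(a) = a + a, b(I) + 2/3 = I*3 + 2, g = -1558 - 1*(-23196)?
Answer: 419024801/3 ≈ 1.3967e+8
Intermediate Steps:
g = 21638 (g = -1558 + 23196 = 21638)
b(I) = 4/3 + 3*I (b(I) = -⅔ + (I*3 + 2) = -⅔ + (3*I + 2) = -⅔ + (2 + 3*I) = 4/3 + 3*I)
r(a) = 2*a
(6487 + r(-52))*(g + b(81)) = (6487 + 2*(-52))*(21638 + (4/3 + 3*81)) = (6487 - 104)*(21638 + (4/3 + 243)) = 6383*(21638 + 733/3) = 6383*(65647/3) = 419024801/3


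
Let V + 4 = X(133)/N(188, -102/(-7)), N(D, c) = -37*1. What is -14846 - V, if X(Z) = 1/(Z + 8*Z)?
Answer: -657337337/44289 ≈ -14842.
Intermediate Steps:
N(D, c) = -37
X(Z) = 1/(9*Z)
V = -177157/44289 (V = -4 + ((1/9)/133)/(-37) = -4 + ((1/9)*(1/133))*(-1/37) = -4 + (1/1197)*(-1/37) = -4 - 1/44289 = -177157/44289 ≈ -4.0000)
-14846 - V = -14846 - 1*(-177157/44289) = -14846 + 177157/44289 = -657337337/44289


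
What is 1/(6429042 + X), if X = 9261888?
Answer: 1/15690930 ≈ 6.3731e-8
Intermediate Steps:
1/(6429042 + X) = 1/(6429042 + 9261888) = 1/15690930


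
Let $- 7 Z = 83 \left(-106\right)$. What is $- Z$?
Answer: $- \frac{8798}{7} \approx -1256.9$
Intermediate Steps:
$Z = \frac{8798}{7}$ ($Z = - \frac{83 \left(-106\right)}{7} = \left(- \frac{1}{7}\right) \left(-8798\right) = \frac{8798}{7} \approx 1256.9$)
$- Z = \left(-1\right) \frac{8798}{7} = - \frac{8798}{7}$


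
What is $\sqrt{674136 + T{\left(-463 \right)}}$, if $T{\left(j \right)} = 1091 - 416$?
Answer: $9 \sqrt{8331} \approx 821.47$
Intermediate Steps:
$T{\left(j \right)} = 675$
$\sqrt{674136 + T{\left(-463 \right)}} = \sqrt{674136 + 675} = \sqrt{674811} = 9 \sqrt{8331}$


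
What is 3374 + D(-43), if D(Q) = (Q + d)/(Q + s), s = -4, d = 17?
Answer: 158604/47 ≈ 3374.6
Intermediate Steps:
D(Q) = (17 + Q)/(-4 + Q) (D(Q) = (Q + 17)/(Q - 4) = (17 + Q)/(-4 + Q))
3374 + D(-43) = 3374 + (17 - 43)/(-4 - 43) = 3374 - 26/(-47) = 3374 - 1/47*(-26) = 3374 + 26/47 = 158604/47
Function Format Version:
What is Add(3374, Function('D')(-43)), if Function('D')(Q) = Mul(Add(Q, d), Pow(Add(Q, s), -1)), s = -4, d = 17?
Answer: Rational(158604, 47) ≈ 3374.6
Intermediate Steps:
Function('D')(Q) = Mul(Pow(Add(-4, Q), -1), Add(17, Q)) (Function('D')(Q) = Mul(Add(Q, 17), Pow(Add(Q, -4), -1)) = Mul(Add(17, Q), Pow(Add(-4, Q), -1)) = Mul(Pow(Add(-4, Q), -1), Add(17, Q)))
Add(3374, Function('D')(-43)) = Add(3374, Mul(Pow(Add(-4, -43), -1), Add(17, -43))) = Add(3374, Mul(Pow(-47, -1), -26)) = Add(3374, Mul(Rational(-1, 47), -26)) = Add(3374, Rational(26, 47)) = Rational(158604, 47)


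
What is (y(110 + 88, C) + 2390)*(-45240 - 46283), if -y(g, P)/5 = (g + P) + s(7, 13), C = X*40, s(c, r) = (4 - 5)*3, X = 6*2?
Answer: 90150155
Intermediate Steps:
X = 12
s(c, r) = -3 (s(c, r) = -1*3 = -3)
C = 480 (C = 12*40 = 480)
y(g, P) = 15 - 5*P - 5*g (y(g, P) = -5*((g + P) - 3) = -5*((P + g) - 3) = -5*(-3 + P + g) = 15 - 5*P - 5*g)
(y(110 + 88, C) + 2390)*(-45240 - 46283) = ((15 - 5*480 - 5*(110 + 88)) + 2390)*(-45240 - 46283) = ((15 - 2400 - 5*198) + 2390)*(-91523) = ((15 - 2400 - 990) + 2390)*(-91523) = (-3375 + 2390)*(-91523) = -985*(-91523) = 90150155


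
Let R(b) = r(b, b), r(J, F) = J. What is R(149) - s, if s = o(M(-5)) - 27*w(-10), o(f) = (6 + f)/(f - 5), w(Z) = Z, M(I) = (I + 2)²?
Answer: -499/4 ≈ -124.75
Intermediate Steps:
M(I) = (2 + I)²
R(b) = b
o(f) = (6 + f)/(-5 + f)
s = 1095/4 (s = (6 + (2 - 5)²)/(-5 + (2 - 5)²) - 27*(-10) = (6 + (-3)²)/(-5 + (-3)²) + 270 = (6 + 9)/(-5 + 9) + 270 = 15/4 + 270 = 1095/4 ≈ 273.75)
R(149) - s = 149 - 1*1095/4 = 149 - 1095/4 = -499/4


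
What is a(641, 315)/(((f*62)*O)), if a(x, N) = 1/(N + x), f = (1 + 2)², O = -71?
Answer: -1/37874808 ≈ -2.6403e-8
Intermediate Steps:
f = 9 (f = 3² = 9)
a(641, 315)/(((f*62)*O)) = 1/((315 + 641)*(((9*62)*(-71)))) = 1/(956*((558*(-71)))) = (1/956)/(-39618) = (1/956)*(-1/39618) = -1/37874808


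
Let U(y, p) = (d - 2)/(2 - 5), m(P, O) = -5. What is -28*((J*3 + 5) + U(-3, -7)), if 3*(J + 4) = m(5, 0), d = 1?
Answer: 980/3 ≈ 326.67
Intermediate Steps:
U(y, p) = ⅓ (U(y, p) = (1 - 2)/(2 - 5) = -1/(-3) = -1*(-⅓) = ⅓)
J = -17/3 (J = -4 + (⅓)*(-5) = -4 - 5/3 = -17/3 ≈ -5.6667)
-28*((J*3 + 5) + U(-3, -7)) = -28*((-17/3*3 + 5) + ⅓) = -28*((-17 + 5) + ⅓) = -28*(-12 + ⅓) = -28*(-35/3) = 980/3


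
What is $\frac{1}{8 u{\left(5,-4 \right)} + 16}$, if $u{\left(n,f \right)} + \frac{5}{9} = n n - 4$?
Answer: $\frac{9}{1616} \approx 0.0055693$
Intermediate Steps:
$u{\left(n,f \right)} = - \frac{41}{9} + n^{2}$ ($u{\left(n,f \right)} = - \frac{5}{9} + \left(n n - 4\right) = - \frac{5}{9} + \left(n^{2} - 4\right) = - \frac{5}{9} + \left(-4 + n^{2}\right) = - \frac{41}{9} + n^{2}$)
$\frac{1}{8 u{\left(5,-4 \right)} + 16} = \frac{1}{8 \left(- \frac{41}{9} + 5^{2}\right) + 16} = \frac{1}{8 \left(- \frac{41}{9} + 25\right) + 16} = \frac{1}{8 \cdot \frac{184}{9} + 16} = \frac{1}{\frac{1472}{9} + 16} = \frac{1}{\frac{1616}{9}} = \frac{9}{1616}$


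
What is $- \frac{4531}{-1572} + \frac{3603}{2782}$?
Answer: $\frac{9134579}{2186652} \approx 4.1774$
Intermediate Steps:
$- \frac{4531}{-1572} + \frac{3603}{2782} = \left(-4531\right) \left(- \frac{1}{1572}\right) + 3603 \cdot \frac{1}{2782} = \frac{4531}{1572} + \frac{3603}{2782} = \frac{9134579}{2186652}$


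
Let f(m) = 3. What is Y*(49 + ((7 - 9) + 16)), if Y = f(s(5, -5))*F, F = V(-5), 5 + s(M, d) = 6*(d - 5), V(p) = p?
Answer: -945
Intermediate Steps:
s(M, d) = -35 + 6*d (s(M, d) = -5 + 6*(d - 5) = -5 + 6*(-5 + d) = -5 + (-30 + 6*d) = -35 + 6*d)
F = -5
Y = -15 (Y = 3*(-5) = -15)
Y*(49 + ((7 - 9) + 16)) = -15*(49 + ((7 - 9) + 16)) = -15*(49 + (-2 + 16)) = -15*(49 + 14) = -15*63 = -945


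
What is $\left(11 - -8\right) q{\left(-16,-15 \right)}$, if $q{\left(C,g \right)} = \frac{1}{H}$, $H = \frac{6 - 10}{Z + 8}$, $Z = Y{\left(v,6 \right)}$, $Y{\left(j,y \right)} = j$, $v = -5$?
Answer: $- \frac{57}{4} \approx -14.25$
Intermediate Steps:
$Z = -5$
$H = - \frac{4}{3}$ ($H = \frac{6 - 10}{-5 + 8} = - \frac{4}{3} \approx -1.3333$)
$q{\left(C,g \right)} = - \frac{3}{4}$ ($q{\left(C,g \right)} = \frac{1}{- \frac{4}{3}} = - \frac{3}{4}$)
$\left(11 - -8\right) q{\left(-16,-15 \right)} = \left(11 - -8\right) \left(- \frac{3}{4}\right) = \left(11 + 8\right) \left(- \frac{3}{4}\right) = 19 \left(- \frac{3}{4}\right) = - \frac{57}{4}$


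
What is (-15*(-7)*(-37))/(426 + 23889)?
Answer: -259/1621 ≈ -0.15978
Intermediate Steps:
(-15*(-7)*(-37))/(426 + 23889) = (105*(-37))/24315 = -3885*1/24315 = -259/1621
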